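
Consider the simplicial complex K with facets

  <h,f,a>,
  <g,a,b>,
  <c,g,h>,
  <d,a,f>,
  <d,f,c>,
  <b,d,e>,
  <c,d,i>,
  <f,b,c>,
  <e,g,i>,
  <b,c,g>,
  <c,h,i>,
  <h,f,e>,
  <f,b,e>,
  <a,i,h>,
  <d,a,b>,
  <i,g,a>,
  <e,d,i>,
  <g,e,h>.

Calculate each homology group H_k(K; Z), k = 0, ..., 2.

Order the vertices as a < b < c < d < e < f < g < h < i. Listing each simplex with vertices in this order, K has dimension 2 with simplices:

  0-simplices (9): a, b, c, d, e, f, g, h, i
  1-simplices (27): ab, ad, af, ag, ah, ai, bc, bd, be, bf, bg, cd, cf, cg, ch, ci, de, df, di, ef, eg, eh, ei, fh, gh, gi, hi
  2-simplices (18): abd, abg, adf, afh, agi, ahi, bcf, bcg, bde, bef, cdf, cdi, cgh, chi, dei, efh, egh, egi

Hence C_0 ≅ Z^9, C_1 ≅ Z^27, C_2 ≅ Z^18.

∂_1: C_1 → C_0 maps an edge to its endpoints' difference, ∂[p,q] = q − p.
The resulting 9×27 matrix has rank 8, and its Smith normal form has invariant factors (1,1,1,1,1,1,1,1).

The boundary map ∂_2: C_2 → C_1 sends each 2-simplex [p,q,r] to [q,r] − [p,r] + [p,q]. For instance
  ∂abg = bg − ag + ab,
  ∂agi = gi − ai + ag.
As a 27×18 matrix over Z this has rank 18, with invariant factors (1,1,1,1,1,1,1,1,1,1,1,1,1,1,1,1,1,2).

Reading off H_k = ker ∂_k / im ∂_{k+1}:

  H_0: rank C_0 − rank ∂_1 = 9 − 8 = 1, and the invariant factors of ∂_1 are all 1, so H_0 ≅ Z.
  H_1: rank ker ∂_1 − rank ∂_2 = (27 − 8) − 18 = 1, and ∂_2 has invariant factor 2 > 1, so H_1 ≅ Z × Z/2.
  H_2: rank ker ∂_2 − rank ∂_3 = (18 − 18) − 0 = 0, and there is no ∂_3, so H_2 ≅ 0.

As a check, the Euler characteristic is 9 − 27 + 18 = 0, which agrees with 1 − 1 + 0 = 0.
(K is a triangulation of the Klein bottle.)

H_0 ≅ Z,  H_1 ≅ Z × Z/2,  H_2 = 0.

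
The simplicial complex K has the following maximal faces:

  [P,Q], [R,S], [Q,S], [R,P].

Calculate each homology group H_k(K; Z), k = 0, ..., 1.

Fix the vertex order P < Q < R < S and write every simplex with vertices in increasing order. Then dim K = 1 and the simplices of K are:

  0-simplices (4): P, Q, R, S
  1-simplices (4): PQ, PR, QS, RS

so the chain groups are C_0 ≅ Z^4, C_1 ≅ Z^4.

Boundary ∂_1: C_1 → C_0 maps an edge to its endpoints' difference, ∂[p,q] = q − p. For instance
  ∂PR = R − P.
The resulting 4×4 matrix has rank 3, and its Smith normal form has invariant factors (1,1,1).

Reading off H_k = ker ∂_k / im ∂_{k+1}:

  H_0: rank C_0 − rank ∂_1 = 4 − 3 = 1, and the invariant factors of ∂_1 are all 1, so H_0 ≅ Z.
  H_1: rank ker ∂_1 − rank ∂_2 = (4 − 3) − 0 = 1, and there is no ∂_2, so H_1 ≅ Z.

H_0 = Z,  H_1 = Z.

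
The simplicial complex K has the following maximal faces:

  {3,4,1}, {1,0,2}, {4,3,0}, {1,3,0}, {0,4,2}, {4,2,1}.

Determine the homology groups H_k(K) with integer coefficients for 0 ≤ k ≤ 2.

H_0 ≅ Z,  H_1 = 0,  H_2 ≅ Z.

We work with the vertex ordering 0 < 1 < 2 < 3 < 4. The simplices of K, each written with vertices in increasing order, are:

  0-simplices (5): [0], [1], [2], [3], [4]
  1-simplices (9): [0,1], [0,2], [0,3], [0,4], [1,2], [1,3], [1,4], [2,4], [3,4]
  2-simplices (6): [0,1,2], [0,1,3], [0,2,4], [0,3,4], [1,2,4], [1,3,4]

so the chain groups are C_0 ≅ Z^5, C_1 ≅ Z^9, C_2 ≅ Z^6.

∂_1: C_1 → C_0 sends each edge [p,q] (with p < q) to q − p.
As a 5×9 matrix over Z this has rank 4, with invariant factors (1,1,1,1).

The boundary map ∂_2: C_2 → C_1 acts by ∂[p,q,r] = [q,r] − [p,r] + [p,q]. For instance
  ∂[1,3,4] = [3,4] − [1,4] + [1,3],
  ∂[1,2,4] = [2,4] − [1,4] + [1,2].
This gives a 9×6 integer matrix of rank 5; reducing to Smith normal form yields diagonal entries (1,1,1,1,1).

Now H_k = ker ∂_k / im ∂_{k+1}, so:

  H_0: rank C_0 − rank ∂_1 = 5 − 4 = 1, and the invariant factors of ∂_1 are all 1, so H_0 = Z.
  H_1: rank ker ∂_1 − rank ∂_2 = (9 − 4) − 5 = 0, and the invariant factors of ∂_2 are all 1, so H_1 = 0.
  H_2: rank ker ∂_2 − rank ∂_3 = (6 − 5) − 0 = 1, and there is no ∂_3, so H_2 = Z.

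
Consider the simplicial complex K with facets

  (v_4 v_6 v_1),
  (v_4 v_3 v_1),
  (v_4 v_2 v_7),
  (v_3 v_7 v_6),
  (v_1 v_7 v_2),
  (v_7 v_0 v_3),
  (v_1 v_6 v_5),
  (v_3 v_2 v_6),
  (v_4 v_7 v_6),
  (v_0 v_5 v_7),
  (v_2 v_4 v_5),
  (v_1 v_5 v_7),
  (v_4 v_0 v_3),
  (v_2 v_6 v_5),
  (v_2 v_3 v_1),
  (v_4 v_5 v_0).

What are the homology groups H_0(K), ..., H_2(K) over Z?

H_0 ≅ Z,  H_1 ≅ Z^2,  H_2 ≅ Z.

K has 8 vertices, 24 edges, 16 triangles.
rank ∂_0 = 0, rank ∂_1 = 7 ⇒ b_0 = 8 − 0 − 7 = 1; all invariant factors of ∂_1 are 1 so no torsion. So H_0 = Z.
rank ∂_1 = 7, rank ∂_2 = 15 ⇒ b_1 = 24 − 7 − 15 = 2; all invariant factors of ∂_2 are 1 so no torsion. So H_1 = Z^2.
rank ∂_2 = 15, rank ∂_3 = 0 ⇒ b_2 = 16 − 15 − 0 = 1. So H_2 = Z.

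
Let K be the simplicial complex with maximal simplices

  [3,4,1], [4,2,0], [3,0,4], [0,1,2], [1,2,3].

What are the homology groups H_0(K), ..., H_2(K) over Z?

We work with the vertex ordering 0 < 1 < 2 < 3 < 4. The simplices of K, each written with vertices in increasing order, are:

  0-simplices (5): [0], [1], [2], [3], [4]
  1-simplices (10): [0,1], [0,2], [0,3], [0,4], [1,2], [1,3], [1,4], [2,3], [2,4], [3,4]
  2-simplices (5): [0,1,2], [0,2,4], [0,3,4], [1,2,3], [1,3,4]

Hence C_0 ≅ Z^5, C_1 ≅ Z^10, C_2 ≅ Z^5.

The boundary map ∂_1: C_1 → C_0 is given by ∂[p,q] = [q] − [p]. For instance
  ∂[0,4] = [4] − [0].
The 5×10 boundary matrix has rank 4 and Smith normal form diag(1,1,1,1).

The boundary map ∂_2: C_2 → C_1 sends each 2-simplex [p,q,r] to [q,r] − [p,r] + [p,q]. For instance
  ∂[1,3,4] = [3,4] − [1,4] + [1,3],
  ∂[1,2,3] = [2,3] − [1,3] + [1,2].
As a 10×5 matrix over Z this has rank 5, with invariant factors (1,1,1,1,1).

Reading off H_k = ker ∂_k / im ∂_{k+1}:

  H_0: rank C_0 − rank ∂_1 = 5 − 4 = 1, and the invariant factors of ∂_1 are all 1, so H_0 ≅ Z.
  H_1: rank ker ∂_1 − rank ∂_2 = (10 − 4) − 5 = 1, and the invariant factors of ∂_2 are all 1, so H_1 ≅ Z.
  H_2: rank ker ∂_2 − rank ∂_3 = (5 − 5) − 0 = 0, and there is no ∂_3, so H_2 ≅ 0.

H_0 ≅ Z,  H_1 ≅ Z,  H_2 = 0.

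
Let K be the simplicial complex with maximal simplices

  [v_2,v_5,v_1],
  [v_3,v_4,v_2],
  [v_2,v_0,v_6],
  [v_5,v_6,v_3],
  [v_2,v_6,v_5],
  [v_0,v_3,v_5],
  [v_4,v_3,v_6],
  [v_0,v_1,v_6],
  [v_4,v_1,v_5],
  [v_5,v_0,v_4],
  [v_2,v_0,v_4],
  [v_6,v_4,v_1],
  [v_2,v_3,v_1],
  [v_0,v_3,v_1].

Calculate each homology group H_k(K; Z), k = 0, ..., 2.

H_0 ≅ Z,  H_1 ≅ Z^2,  H_2 ≅ Z.

Fix the vertex order v_0 < v_1 < v_2 < v_3 < v_4 < v_5 < v_6 and write every simplex with vertices in increasing order. Then dim K = 2 and the simplices of K are:

  0-simplices (7): [v_0], [v_1], [v_2], [v_3], [v_4], [v_5], [v_6]
  1-simplices (21): (21 of them)
  2-simplices (14): (14 of them)

so the chain groups are C_0 ≅ Z^7, C_1 ≅ Z^21, C_2 ≅ Z^14.

Boundary ∂_1: C_1 → C_0 is given by ∂[p,q] = [q] − [p]. For instance
  ∂[v_0,v_1] = [v_1] − [v_0].
As a 7×21 matrix over Z this has rank 6, with invariant factors (1,1,1,1,1,1).

∂_2: C_2 → C_1 maps a triangle to the signed sum of its edges. For instance
  ∂[v_1,v_4,v_6] = [v_4,v_6] − [v_1,v_6] + [v_1,v_4],
  ∂[v_3,v_4,v_6] = [v_4,v_6] − [v_3,v_6] + [v_3,v_4].
As a 21×14 matrix over Z this has rank 13, with invariant factors (1,1,1,1,1,1,1,1,1,1,1,1,1).

Reading off H_k = ker ∂_k / im ∂_{k+1}:

  H_0: rank C_0 − rank ∂_1 = 7 − 6 = 1, and the invariant factors of ∂_1 are all 1, so H_0 = Z.
  H_1: rank ker ∂_1 − rank ∂_2 = (21 − 6) − 13 = 2, and the invariant factors of ∂_2 are all 1, so H_1 = Z^2.
  H_2: rank ker ∂_2 − rank ∂_3 = (14 − 13) − 0 = 1, and there is no ∂_3, so H_2 = Z.

As a check, the Euler characteristic is 7 − 21 + 14 = 0, which agrees with 1 − 2 + 1 = 0.
(K is a triangulation of the torus T^2.)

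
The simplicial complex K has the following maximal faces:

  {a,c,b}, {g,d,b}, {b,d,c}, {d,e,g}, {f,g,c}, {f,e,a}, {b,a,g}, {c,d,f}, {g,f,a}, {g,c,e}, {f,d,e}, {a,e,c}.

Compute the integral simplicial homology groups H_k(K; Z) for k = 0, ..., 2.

H_0 = Z,  H_1 = Z/2,  H_2 = 0.

Fix the vertex order a < b < c < d < e < f < g and write every simplex with vertices in increasing order. Then dim K = 2 and the simplices of K are:

  0-simplices (7): a, b, c, d, e, f, g
  1-simplices (18): ab, ac, ae, af, ag, bc, bd, bg, cd, ce, cf, cg, de, df, dg, ef, eg, fg
  2-simplices (12): abc, abg, ace, aef, afg, bcd, bdg, cdf, ceg, cfg, def, deg

so the chain groups are C_0 ≅ Z^7, C_1 ≅ Z^18, C_2 ≅ Z^12.

Boundary ∂_1: C_1 → C_0 sends each edge [p,q] (with p < q) to q − p. For instance
  ∂af = f − a.
The 7×18 boundary matrix has rank 6 and Smith normal form diag(1,1,1,1,1,1).

∂_2: C_2 → C_1 acts by ∂[p,q,r] = [q,r] − [p,r] + [p,q]. For instance
  ∂ceg = eg − cg + ce,
  ∂cfg = fg − cg + cf.
The resulting 18×12 matrix has rank 12, and its Smith normal form has invariant factors (1,1,1,1,1,1,1,1,1,1,1,2).

Computing H_k = (kernel of ∂_k) / (image of ∂_{k+1}):

  H_0: rank C_0 − rank ∂_1 = 7 − 6 = 1, and the invariant factors of ∂_1 are all 1, so H_0 = Z.
  H_1: rank ker ∂_1 − rank ∂_2 = (18 − 6) − 12 = 0, and ∂_2 has invariant factor 2 > 1, so H_1 = Z/2.
  H_2: rank ker ∂_2 − rank ∂_3 = (12 − 12) − 0 = 0, and there is no ∂_3, so H_2 = 0.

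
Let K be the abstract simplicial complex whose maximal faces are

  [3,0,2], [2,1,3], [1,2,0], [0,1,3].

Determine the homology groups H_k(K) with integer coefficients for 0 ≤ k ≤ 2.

H_0 ≅ Z,  H_1 = 0,  H_2 ≅ Z.

Order the vertices as 0 < 1 < 2 < 3. Listing each simplex with vertices in this order, K has dimension 2 with simplices:

  0-simplices (4): [0], [1], [2], [3]
  1-simplices (6): [0,1], [0,2], [0,3], [1,2], [1,3], [2,3]
  2-simplices (4): [0,1,2], [0,1,3], [0,2,3], [1,2,3]

so the chain groups are C_0 ≅ Z^4, C_1 ≅ Z^6, C_2 ≅ Z^4.

The boundary map ∂_1: C_1 → C_0 maps an edge to its endpoints' difference, ∂[p,q] = q − p. For instance
  ∂[0,1] = [1] − [0].
The 4×6 boundary matrix has rank 3 and Smith normal form diag(1,1,1).

∂_2: C_2 → C_1 maps a triangle to the signed sum of its edges. For instance
  ∂[0,2,3] = [2,3] − [0,3] + [0,2],
  ∂[1,2,3] = [2,3] − [1,3] + [1,2].
The 6×4 boundary matrix has rank 3 and Smith normal form diag(1,1,1).

From H_k ≅ ker(∂_k) / im(∂_{k+1}) we obtain:

  H_0: rank C_0 − rank ∂_1 = 4 − 3 = 1, and the invariant factors of ∂_1 are all 1, so H_0 ≅ Z.
  H_1: rank ker ∂_1 − rank ∂_2 = (6 − 3) − 3 = 0, and the invariant factors of ∂_2 are all 1, so H_1 ≅ 0.
  H_2: rank ker ∂_2 − rank ∂_3 = (4 − 3) − 0 = 1, and there is no ∂_3, so H_2 ≅ Z.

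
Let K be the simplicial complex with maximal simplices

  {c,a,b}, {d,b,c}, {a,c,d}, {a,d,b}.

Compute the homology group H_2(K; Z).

H_2 ≅ Z.

Fix the vertex order a < b < c < d and write every simplex with vertices in increasing order. Then dim K = 2 and the simplices of K are:

  0-simplices (4): a, b, c, d
  1-simplices (6): ab, ac, ad, bc, bd, cd
  2-simplices (4): abc, abd, acd, bcd

giving chain groups C_0 ≅ Z^4, C_1 ≅ Z^6, C_2 ≅ Z^4.

∂_1: C_1 → C_0 maps an edge to its endpoints' difference, ∂[p,q] = q − p. For instance
  ∂bd = d − b.
The 4×6 boundary matrix has rank 3 and Smith normal form diag(1,1,1).

The boundary map ∂_2: C_2 → C_1 acts by ∂[p,q,r] = [q,r] − [p,r] + [p,q]. For instance
  ∂bcd = cd − bd + bc,
  ∂acd = cd − ad + ac.
As a 6×4 matrix over Z this has rank 3, with invariant factors (1,1,1).

Now H_k = ker ∂_k / im ∂_{k+1}, so:

  H_2: rank ker ∂_2 − rank ∂_3 = (4 − 3) − 0 = 1, and there is no ∂_3, so H_2 ≅ Z.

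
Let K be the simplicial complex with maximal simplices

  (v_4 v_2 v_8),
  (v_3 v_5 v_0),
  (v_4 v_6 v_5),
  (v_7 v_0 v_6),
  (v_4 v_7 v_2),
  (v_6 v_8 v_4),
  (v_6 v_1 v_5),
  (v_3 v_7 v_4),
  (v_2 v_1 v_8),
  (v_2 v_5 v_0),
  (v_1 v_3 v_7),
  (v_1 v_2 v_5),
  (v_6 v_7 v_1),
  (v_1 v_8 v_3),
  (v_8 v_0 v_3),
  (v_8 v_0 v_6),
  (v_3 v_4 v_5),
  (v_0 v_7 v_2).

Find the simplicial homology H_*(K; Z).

H_0 ≅ Z,  H_1 ≅ Z^2,  H_2 ≅ Z.

We work with the vertex ordering v_0 < v_1 < v_2 < v_3 < v_4 < v_5 < v_6 < v_7 < v_8. The simplices of K, each written with vertices in increasing order, are:

  0-simplices (9): [v_0], [v_1], [v_2], [v_3], [v_4], [v_5], [v_6], [v_7], [v_8]
  1-simplices (27): (27 of them)
  2-simplices (18): (18 of them)

so the chain groups are C_0 ≅ Z^9, C_1 ≅ Z^27, C_2 ≅ Z^18.

Boundary ∂_1: C_1 → C_0 is given by ∂[p,q] = [q] − [p]. For instance
  ∂[v_3,v_5] = [v_5] − [v_3].
This gives a 9×27 integer matrix of rank 8; reducing to Smith normal form yields diagonal entries (1,1,1,1,1,1,1,1).

∂_2: C_2 → C_1 acts by ∂[p,q,r] = [q,r] − [p,r] + [p,q]. For instance
  ∂[v_2,v_4,v_8] = [v_4,v_8] − [v_2,v_8] + [v_2,v_4],
  ∂[v_1,v_2,v_5] = [v_2,v_5] − [v_1,v_5] + [v_1,v_2].
The resulting 27×18 matrix has rank 17, and its Smith normal form has invariant factors (1,1,1,1,1,1,1,1,1,1,1,1,1,1,1,1,1).

Now H_k = ker ∂_k / im ∂_{k+1}, so:

  H_0: rank C_0 − rank ∂_1 = 9 − 8 = 1, and the invariant factors of ∂_1 are all 1, so H_0 = Z.
  H_1: rank ker ∂_1 − rank ∂_2 = (27 − 8) − 17 = 2, and the invariant factors of ∂_2 are all 1, so H_1 = Z^2.
  H_2: rank ker ∂_2 − rank ∂_3 = (18 − 17) − 0 = 1, and there is no ∂_3, so H_2 = Z.

As a check, the Euler characteristic is 9 − 27 + 18 = 0, which agrees with 1 − 2 + 1 = 0.
(K is a triangulation of the torus T^2.)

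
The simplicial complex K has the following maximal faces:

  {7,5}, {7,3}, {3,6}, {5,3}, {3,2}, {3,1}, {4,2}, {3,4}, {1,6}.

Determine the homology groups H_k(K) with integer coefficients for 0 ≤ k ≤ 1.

H_0 = Z,  H_1 = Z^3.

We work with the vertex ordering 1 < 2 < 3 < 4 < 5 < 6 < 7. The simplices of K, each written with vertices in increasing order, are:

  0-simplices (7): [1], [2], [3], [4], [5], [6], [7]
  1-simplices (9): [1,3], [1,6], [2,3], [2,4], [3,4], [3,5], [3,6], [3,7], [5,7]

Hence C_0 ≅ Z^7, C_1 ≅ Z^9.

∂_1: C_1 → C_0 is given by ∂[p,q] = [q] − [p]. For instance
  ∂[1,6] = [6] − [1].
The resulting 7×9 matrix has rank 6, and its Smith normal form has invariant factors (1,1,1,1,1,1).

Computing H_k = (kernel of ∂_k) / (image of ∂_{k+1}):

  H_0: rank C_0 − rank ∂_1 = 7 − 6 = 1, and the invariant factors of ∂_1 are all 1, so H_0 ≅ Z.
  H_1: rank ker ∂_1 − rank ∂_2 = (9 − 6) − 0 = 3, and there is no ∂_2, so H_1 ≅ Z^3.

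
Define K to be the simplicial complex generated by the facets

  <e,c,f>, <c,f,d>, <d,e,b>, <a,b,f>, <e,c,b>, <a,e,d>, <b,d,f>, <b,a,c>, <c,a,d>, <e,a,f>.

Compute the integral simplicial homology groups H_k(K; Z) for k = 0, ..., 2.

H_0 = Z,  H_1 = Z/2,  H_2 = 0.

Order the vertices as a < b < c < d < e < f. Listing each simplex with vertices in this order, K has dimension 2 with simplices:

  0-simplices (6): a, b, c, d, e, f
  1-simplices (15): ab, ac, ad, ae, af, bc, bd, be, bf, cd, ce, cf, de, df, ef
  2-simplices (10): abc, abf, acd, ade, aef, bce, bde, bdf, cdf, cef

Hence C_0 ≅ Z^6, C_1 ≅ Z^15, C_2 ≅ Z^10.

The boundary map ∂_1: C_1 → C_0 maps an edge to its endpoints' difference, ∂[p,q] = q − p. For instance
  ∂bf = f − b.
The resulting 6×15 matrix has rank 5, and its Smith normal form has invariant factors (1,1,1,1,1).

The boundary map ∂_2: C_2 → C_1 acts by ∂[p,q,r] = [q,r] − [p,r] + [p,q]. For instance
  ∂acd = cd − ad + ac,
  ∂cdf = df − cf + cd.
This gives a 15×10 integer matrix of rank 10; reducing to Smith normal form yields diagonal entries (1,1,1,1,1,1,1,1,1,2).

Now H_k = ker ∂_k / im ∂_{k+1}, so:

  H_0: rank C_0 − rank ∂_1 = 6 − 5 = 1, and the invariant factors of ∂_1 are all 1, so H_0 = Z.
  H_1: rank ker ∂_1 − rank ∂_2 = (15 − 5) − 10 = 0, and ∂_2 has invariant factor 2 > 1, so H_1 = Z/2.
  H_2: rank ker ∂_2 − rank ∂_3 = (10 − 10) − 0 = 0, and there is no ∂_3, so H_2 = 0.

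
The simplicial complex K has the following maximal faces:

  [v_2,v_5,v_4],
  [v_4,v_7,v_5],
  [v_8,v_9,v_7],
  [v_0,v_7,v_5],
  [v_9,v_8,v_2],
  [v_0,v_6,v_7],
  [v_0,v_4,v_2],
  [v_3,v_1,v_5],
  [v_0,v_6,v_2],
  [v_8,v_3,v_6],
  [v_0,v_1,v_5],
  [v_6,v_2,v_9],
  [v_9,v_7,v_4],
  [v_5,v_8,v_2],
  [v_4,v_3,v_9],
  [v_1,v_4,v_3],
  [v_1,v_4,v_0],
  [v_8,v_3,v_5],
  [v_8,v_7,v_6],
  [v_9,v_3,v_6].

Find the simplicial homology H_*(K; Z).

H_0 = Z,  H_1 = Z × Z/2,  H_2 = 0.

Order the vertices as v_0 < v_1 < v_2 < v_3 < v_4 < v_5 < v_6 < v_7 < v_8 < v_9. Listing each simplex with vertices in this order, K has dimension 2 with simplices:

  0-simplices (10): [v_0], [v_1], [v_2], [v_3], [v_4], [v_5], [v_6], [v_7], [v_8], [v_9]
  1-simplices (30): (30 of them)
  2-simplices (20): (20 of them)

so the chain groups are C_0 ≅ Z^10, C_1 ≅ Z^30, C_2 ≅ Z^20.

The boundary map ∂_1: C_1 → C_0 sends each edge [p,q] (with p < q) to q − p.
This gives a 10×30 integer matrix of rank 9; reducing to Smith normal form yields diagonal entries (1,1,1,1,1,1,1,1,1).

The boundary map ∂_2: C_2 → C_1 maps a triangle to the signed sum of its edges. For instance
  ∂[v_0,v_1,v_5] = [v_1,v_5] − [v_0,v_5] + [v_0,v_1],
  ∂[v_2,v_4,v_5] = [v_4,v_5] − [v_2,v_5] + [v_2,v_4].
The resulting 30×20 matrix has rank 20, and its Smith normal form has invariant factors (1,1,1,1,1,1,1,1,1,1,1,1,1,1,1,1,1,1,1,2).

Now H_k = ker ∂_k / im ∂_{k+1}, so:

  H_0: rank C_0 − rank ∂_1 = 10 − 9 = 1, and the invariant factors of ∂_1 are all 1, so H_0 ≅ Z.
  H_1: rank ker ∂_1 − rank ∂_2 = (30 − 9) − 20 = 1, and ∂_2 has invariant factor 2 > 1, so H_1 ≅ Z × Z/2.
  H_2: rank ker ∂_2 − rank ∂_3 = (20 − 20) − 0 = 0, and there is no ∂_3, so H_2 ≅ 0.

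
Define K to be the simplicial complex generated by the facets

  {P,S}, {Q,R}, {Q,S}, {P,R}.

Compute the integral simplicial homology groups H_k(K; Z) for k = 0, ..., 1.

H_0 ≅ Z,  H_1 ≅ Z.

Take the total order P < Q < R < S on the vertex set. Then K (dimension 1) consists of the simplices:

  0-simplices (4): P, Q, R, S
  1-simplices (4): PR, PS, QR, QS

so the chain groups are C_0 ≅ Z^4, C_1 ≅ Z^4.

The boundary map ∂_1: C_1 → C_0 sends each edge [p,q] (with p < q) to q − p. For instance
  ∂QS = S − Q.
The resulting 4×4 matrix has rank 3, and its Smith normal form has invariant factors (1,1,1).

Now H_k = ker ∂_k / im ∂_{k+1}, so:

  H_0: rank C_0 − rank ∂_1 = 4 − 3 = 1, and the invariant factors of ∂_1 are all 1, so H_0 = Z.
  H_1: rank ker ∂_1 − rank ∂_2 = (4 − 3) − 0 = 1, and there is no ∂_2, so H_1 = Z.

As a check, the Euler characteristic is 4 − 4 = 0, which agrees with 1 − 1 = 0.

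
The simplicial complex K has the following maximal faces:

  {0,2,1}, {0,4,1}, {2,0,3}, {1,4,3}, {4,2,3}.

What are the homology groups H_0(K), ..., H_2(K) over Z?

Order the vertices as 0 < 1 < 2 < 3 < 4. Listing each simplex with vertices in this order, K has dimension 2 with simplices:

  0-simplices (5): [0], [1], [2], [3], [4]
  1-simplices (10): [0,1], [0,2], [0,3], [0,4], [1,2], [1,3], [1,4], [2,3], [2,4], [3,4]
  2-simplices (5): [0,1,2], [0,1,4], [0,2,3], [1,3,4], [2,3,4]

Hence C_0 ≅ Z^5, C_1 ≅ Z^10, C_2 ≅ Z^5.

∂_1: C_1 → C_0 is given by ∂[p,q] = [q] − [p].
The resulting 5×10 matrix has rank 4, and its Smith normal form has invariant factors (1,1,1,1).

Boundary ∂_2: C_2 → C_1 acts by ∂[p,q,r] = [q,r] − [p,r] + [p,q]. For instance
  ∂[1,3,4] = [3,4] − [1,4] + [1,3],
  ∂[2,3,4] = [3,4] − [2,4] + [2,3].
The 10×5 boundary matrix has rank 5 and Smith normal form diag(1,1,1,1,1).

Computing H_k = (kernel of ∂_k) / (image of ∂_{k+1}):

  H_0: rank C_0 − rank ∂_1 = 5 − 4 = 1, and the invariant factors of ∂_1 are all 1, so H_0 ≅ Z.
  H_1: rank ker ∂_1 − rank ∂_2 = (10 − 4) − 5 = 1, and the invariant factors of ∂_2 are all 1, so H_1 ≅ Z.
  H_2: rank ker ∂_2 − rank ∂_3 = (5 − 5) − 0 = 0, and there is no ∂_3, so H_2 ≅ 0.

H_0 = Z,  H_1 = Z,  H_2 = 0.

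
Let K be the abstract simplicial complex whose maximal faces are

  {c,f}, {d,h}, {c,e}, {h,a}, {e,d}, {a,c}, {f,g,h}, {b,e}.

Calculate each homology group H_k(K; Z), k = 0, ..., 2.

Fix the vertex order a < b < c < d < e < f < g < h and write every simplex with vertices in increasing order. Then dim K = 2 and the simplices of K are:

  0-simplices (8): a, b, c, d, e, f, g, h
  1-simplices (10): ac, ah, be, ce, cf, de, dh, fg, fh, gh
  2-simplices (1): fgh

giving chain groups C_0 ≅ Z^8, C_1 ≅ Z^10, C_2 ≅ Z^1.

∂_1: C_1 → C_0 is given by ∂[p,q] = [q] − [p]. For instance
  ∂gh = h − g.
The resulting 8×10 matrix has rank 7, and its Smith normal form has invariant factors (1,1,1,1,1,1,1).

The boundary map ∂_2: C_2 → C_1 maps a triangle to the signed sum of its edges. For instance
  ∂fgh = gh − fh + fg.
The resulting 10×1 matrix has rank 1, and its Smith normal form has invariant factors (1).

Now H_k = ker ∂_k / im ∂_{k+1}, so:

  H_0: rank C_0 − rank ∂_1 = 8 − 7 = 1, and the invariant factors of ∂_1 are all 1, so H_0 ≅ Z.
  H_1: rank ker ∂_1 − rank ∂_2 = (10 − 7) − 1 = 2, and the invariant factors of ∂_2 are all 1, so H_1 ≅ Z^2.
  H_2: rank ker ∂_2 − rank ∂_3 = (1 − 1) − 0 = 0, and there is no ∂_3, so H_2 ≅ 0.

As a check, the Euler characteristic is 8 − 10 + 1 = -1, which agrees with 1 − 2 + 0 = -1.

H_0 ≅ Z,  H_1 ≅ Z^2,  H_2 = 0.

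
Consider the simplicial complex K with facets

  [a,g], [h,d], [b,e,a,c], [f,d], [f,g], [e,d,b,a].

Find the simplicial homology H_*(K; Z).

We work with the vertex ordering a < b < c < d < e < f < g < h. The simplices of K, each written with vertices in increasing order, are:

  0-simplices (8): a, b, c, d, e, f, g, h
  1-simplices (13): ab, ac, ad, ae, ag, bc, bd, be, ce, de, df, dh, fg
  2-simplices (7): abc, abd, abe, ace, ade, bce, bde
  3-simplices (2): abce, abde

so the chain groups are C_0 ≅ Z^8, C_1 ≅ Z^13, C_2 ≅ Z^7, C_3 ≅ Z^2.

The boundary map ∂_1: C_1 → C_0 is given by ∂[p,q] = [q] − [p].
As a 8×13 matrix over Z this has rank 7, with invariant factors (1,1,1,1,1,1,1).

∂_2: C_2 → C_1 acts by ∂[p,q,r] = [q,r] − [p,r] + [p,q]. For instance
  ∂abd = bd − ad + ab,
  ∂abe = be − ae + ab.
The resulting 13×7 matrix has rank 5, and its Smith normal form has invariant factors (1,1,1,1,1).

Boundary ∂_3: C_3 → C_2 sends each 3-simplex σ to the alternating sum Σ_i (−1)^i (σ with its i-th vertex removed). For instance
  ∂abce = bce − ace + abe − abc,
  ∂abde = bde − ade + abe − abd.
As a 7×2 matrix over Z this has rank 2, with invariant factors (1,1).

Now H_k = ker ∂_k / im ∂_{k+1}, so:

  H_0: rank C_0 − rank ∂_1 = 8 − 7 = 1, and the invariant factors of ∂_1 are all 1, so H_0 = Z.
  H_1: rank ker ∂_1 − rank ∂_2 = (13 − 7) − 5 = 1, and the invariant factors of ∂_2 are all 1, so H_1 = Z.
  H_2: rank ker ∂_2 − rank ∂_3 = (7 − 5) − 2 = 0, and the invariant factors of ∂_3 are all 1, so H_2 = 0.
  H_3: rank ker ∂_3 − rank ∂_4 = (2 − 2) − 0 = 0, and there is no ∂_4, so H_3 = 0.

As a check, the Euler characteristic is 8 − 13 + 7 − 2 = 0, which agrees with 1 − 1 + 0 − 0 = 0.

H_0 ≅ Z,  H_1 ≅ Z,  H_2 = 0,  H_3 = 0.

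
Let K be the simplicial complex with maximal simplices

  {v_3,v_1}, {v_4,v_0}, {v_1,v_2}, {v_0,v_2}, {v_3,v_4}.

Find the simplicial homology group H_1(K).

H_1 = Z.

We work with the vertex ordering v_0 < v_1 < v_2 < v_3 < v_4. The simplices of K, each written with vertices in increasing order, are:

  0-simplices (5): [v_0], [v_1], [v_2], [v_3], [v_4]
  1-simplices (5): [v_0,v_2], [v_0,v_4], [v_1,v_2], [v_1,v_3], [v_3,v_4]

Hence C_0 ≅ Z^5, C_1 ≅ Z^5.

The boundary map ∂_1: C_1 → C_0 maps an edge to its endpoints' difference, ∂[p,q] = q − p. For instance
  ∂[v_0,v_4] = [v_4] − [v_0].
The 5×5 boundary matrix has rank 4 and Smith normal form diag(1,1,1,1).

Now H_k = ker ∂_k / im ∂_{k+1}, so:

  H_1: rank ker ∂_1 − rank ∂_2 = (5 − 4) − 0 = 1, and there is no ∂_2, so H_1 = Z.

(K is a triangulation of the circle S^1.)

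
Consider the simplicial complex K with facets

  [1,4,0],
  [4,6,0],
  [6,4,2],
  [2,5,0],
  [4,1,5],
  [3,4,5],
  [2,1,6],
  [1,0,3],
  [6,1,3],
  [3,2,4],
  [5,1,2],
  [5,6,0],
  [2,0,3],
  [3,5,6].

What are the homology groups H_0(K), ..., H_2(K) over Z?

Take the total order 0 < 1 < 2 < 3 < 4 < 5 < 6 on the vertex set. Then K (dimension 2) consists of the simplices:

  0-simplices (7): [0], [1], [2], [3], [4], [5], [6]
  1-simplices (21): [0,1], [0,2], [0,3], [0,4], [0,5], [0,6], [1,2], [1,3], [1,4], [1,5], [1,6], [2,3], [2,4], [2,5], [2,6], [3,4], [3,5], [3,6], [4,5], [4,6], [5,6]
  2-simplices (14): [0,1,3], [0,1,4], [0,2,3], [0,2,5], [0,4,6], [0,5,6], [1,2,5], [1,2,6], [1,3,6], [1,4,5], [2,3,4], [2,4,6], [3,4,5], [3,5,6]

so the chain groups are C_0 ≅ Z^7, C_1 ≅ Z^21, C_2 ≅ Z^14.

Boundary ∂_1: C_1 → C_0 sends each edge [p,q] (with p < q) to q − p.
The 7×21 boundary matrix has rank 6 and Smith normal form diag(1,1,1,1,1,1).

The boundary map ∂_2: C_2 → C_1 sends each 2-simplex [p,q,r] to [q,r] − [p,r] + [p,q]. For instance
  ∂[1,2,5] = [2,5] − [1,5] + [1,2],
  ∂[1,3,6] = [3,6] − [1,6] + [1,3].
This gives a 21×14 integer matrix of rank 13; reducing to Smith normal form yields diagonal entries (1,1,1,1,1,1,1,1,1,1,1,1,1).

Computing H_k = (kernel of ∂_k) / (image of ∂_{k+1}):

  H_0: rank C_0 − rank ∂_1 = 7 − 6 = 1, and the invariant factors of ∂_1 are all 1, so H_0 ≅ Z.
  H_1: rank ker ∂_1 − rank ∂_2 = (21 − 6) − 13 = 2, and the invariant factors of ∂_2 are all 1, so H_1 ≅ Z^2.
  H_2: rank ker ∂_2 − rank ∂_3 = (14 − 13) − 0 = 1, and there is no ∂_3, so H_2 ≅ Z.

H_0 = Z,  H_1 = Z^2,  H_2 = Z.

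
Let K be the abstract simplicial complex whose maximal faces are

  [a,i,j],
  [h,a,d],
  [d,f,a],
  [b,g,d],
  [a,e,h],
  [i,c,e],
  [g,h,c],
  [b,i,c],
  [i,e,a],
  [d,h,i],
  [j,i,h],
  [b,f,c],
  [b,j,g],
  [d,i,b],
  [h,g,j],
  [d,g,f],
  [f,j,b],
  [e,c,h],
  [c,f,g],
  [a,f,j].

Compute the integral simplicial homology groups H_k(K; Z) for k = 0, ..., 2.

Fix the vertex order a < b < c < d < e < f < g < h < i < j and write every simplex with vertices in increasing order. Then dim K = 2 and the simplices of K are:

  0-simplices (10): a, b, c, d, e, f, g, h, i, j
  1-simplices (30): ad, ae, af, ah, ai, aj, bc, bd, bf, bg, bi, bj, ce, cf, cg, ch, ci, df, dg, dh, di, eh, ei, fg, fj, gh, gj, hi, hj, ij
  2-simplices (20): adf, adh, aeh, aei, afj, aij, bcf, bci, bdg, bdi, bfj, bgj, ceh, cei, cfg, cgh, dfg, dhi, ghj, hij

so the chain groups are C_0 ≅ Z^10, C_1 ≅ Z^30, C_2 ≅ Z^20.

Boundary ∂_1: C_1 → C_0 sends each edge [p,q] (with p < q) to q − p. For instance
  ∂bg = g − b.
This gives a 10×30 integer matrix of rank 9; reducing to Smith normal form yields diagonal entries (1,1,1,1,1,1,1,1,1).

∂_2: C_2 → C_1 acts by ∂[p,q,r] = [q,r] − [p,r] + [p,q]. For instance
  ∂bdg = dg − bg + bd,
  ∂aij = ij − aj + ai.
The 30×20 boundary matrix has rank 20 and Smith normal form diag(1,1,1,1,1,1,1,1,1,1,1,1,1,1,1,1,1,1,1,2).

Reading off H_k = ker ∂_k / im ∂_{k+1}:

  H_0: rank C_0 − rank ∂_1 = 10 − 9 = 1, and the invariant factors of ∂_1 are all 1, so H_0 ≅ Z.
  H_1: rank ker ∂_1 − rank ∂_2 = (30 − 9) − 20 = 1, and ∂_2 has invariant factor 2 > 1, so H_1 ≅ Z ⊕ Z/2Z.
  H_2: rank ker ∂_2 − rank ∂_3 = (20 − 20) − 0 = 0, and there is no ∂_3, so H_2 ≅ 0.

H_0 ≅ Z,  H_1 ≅ Z ⊕ Z/2Z,  H_2 = 0.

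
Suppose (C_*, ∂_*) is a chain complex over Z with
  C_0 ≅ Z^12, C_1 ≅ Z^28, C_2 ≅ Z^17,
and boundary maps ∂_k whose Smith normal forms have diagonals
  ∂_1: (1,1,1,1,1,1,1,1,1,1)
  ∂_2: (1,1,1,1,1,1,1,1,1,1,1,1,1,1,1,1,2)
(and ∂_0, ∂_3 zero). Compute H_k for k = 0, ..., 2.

H_0 ≅ Z^2,  H_1 ≅ Z × Z/2,  H_2 = 0.

H_0: b_0 = 12 − 0 − 10 = 2; torsion from ∂_1 factors > 1: none. So H_0 ≅ Z^2.
H_1: b_1 = 28 − 10 − 17 = 1; torsion from ∂_2 factors > 1: [2]. So H_1 ≅ Z × Z/2.
H_2: b_2 = 17 − 17 − 0 = 0; torsion from ∂_3 factors > 1: none. So H_2 ≅ 0.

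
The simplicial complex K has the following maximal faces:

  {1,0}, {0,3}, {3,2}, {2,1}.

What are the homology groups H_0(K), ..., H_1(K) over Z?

We work with the vertex ordering 0 < 1 < 2 < 3. The simplices of K, each written with vertices in increasing order, are:

  0-simplices (4): [0], [1], [2], [3]
  1-simplices (4): [0,1], [0,3], [1,2], [2,3]

giving chain groups C_0 ≅ Z^4, C_1 ≅ Z^4.

∂_1: C_1 → C_0 sends each edge [p,q] (with p < q) to q − p. For instance
  ∂[2,3] = [3] − [2].
As a 4×4 matrix over Z this has rank 3, with invariant factors (1,1,1).

Computing H_k = (kernel of ∂_k) / (image of ∂_{k+1}):

  H_0: rank C_0 − rank ∂_1 = 4 − 3 = 1, and the invariant factors of ∂_1 are all 1, so H_0 = Z.
  H_1: rank ker ∂_1 − rank ∂_2 = (4 − 3) − 0 = 1, and there is no ∂_2, so H_1 = Z.

As a check, the Euler characteristic is 4 − 4 = 0, which agrees with 1 − 1 = 0.

H_0 = Z,  H_1 = Z.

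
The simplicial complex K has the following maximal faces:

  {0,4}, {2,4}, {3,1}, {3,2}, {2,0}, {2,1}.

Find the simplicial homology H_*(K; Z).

K has 5 vertices, 6 edges.
rank ∂_0 = 0, rank ∂_1 = 4 ⇒ b_0 = 5 − 0 − 4 = 1; all invariant factors of ∂_1 are 1 so no torsion. So H_0 ≅ Z.
rank ∂_1 = 4, rank ∂_2 = 0 ⇒ b_1 = 6 − 4 − 0 = 2. So H_1 ≅ Z^2.

H_0 ≅ Z,  H_1 ≅ Z^2.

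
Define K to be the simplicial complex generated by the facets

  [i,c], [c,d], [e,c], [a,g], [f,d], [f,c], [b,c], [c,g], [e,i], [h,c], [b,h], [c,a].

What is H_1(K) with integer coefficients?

Order the vertices as a < b < c < d < e < f < g < h < i. Listing each simplex with vertices in this order, K has dimension 1 with simplices:

  0-simplices (9): a, b, c, d, e, f, g, h, i
  1-simplices (12): ac, ag, bc, bh, cd, ce, cf, cg, ch, ci, df, ei

Hence C_0 ≅ Z^9, C_1 ≅ Z^12.

∂_1: C_1 → C_0 maps an edge to its endpoints' difference, ∂[p,q] = q − p. For instance
  ∂ce = e − c.
This gives a 9×12 integer matrix of rank 8; reducing to Smith normal form yields diagonal entries (1,1,1,1,1,1,1,1).

Computing H_k = (kernel of ∂_k) / (image of ∂_{k+1}):

  H_1: rank ker ∂_1 − rank ∂_2 = (12 − 8) − 0 = 4, and there is no ∂_2, so H_1 ≅ Z^4.

H_1 ≅ Z^4.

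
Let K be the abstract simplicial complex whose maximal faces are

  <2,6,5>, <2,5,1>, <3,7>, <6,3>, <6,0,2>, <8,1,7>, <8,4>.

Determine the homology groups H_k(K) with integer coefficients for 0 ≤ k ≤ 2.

K has 9 vertices, 13 edges, 4 triangles.
rank ∂_0 = 0, rank ∂_1 = 8 ⇒ b_0 = 9 − 0 − 8 = 1; all invariant factors of ∂_1 are 1 so no torsion. So H_0 = Z.
rank ∂_1 = 8, rank ∂_2 = 4 ⇒ b_1 = 13 − 8 − 4 = 1; all invariant factors of ∂_2 are 1 so no torsion. So H_1 = Z.
rank ∂_2 = 4, rank ∂_3 = 0 ⇒ b_2 = 4 − 4 − 0 = 0. So H_2 = 0.

H_0 ≅ Z,  H_1 ≅ Z,  H_2 = 0.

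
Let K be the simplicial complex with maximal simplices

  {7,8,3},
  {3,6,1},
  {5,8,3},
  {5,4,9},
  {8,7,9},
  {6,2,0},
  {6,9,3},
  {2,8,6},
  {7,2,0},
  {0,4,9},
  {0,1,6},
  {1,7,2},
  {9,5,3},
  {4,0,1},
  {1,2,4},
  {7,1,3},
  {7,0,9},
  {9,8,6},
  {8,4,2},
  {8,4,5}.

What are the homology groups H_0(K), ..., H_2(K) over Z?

H_0 ≅ Z,  H_1 ≅ Z ⊕ Z/2,  H_2 = 0.

Take the total order 0 < 1 < 2 < 3 < 4 < 5 < 6 < 7 < 8 < 9 on the vertex set. Then K (dimension 2) consists of the simplices:

  0-simplices (10): [0], [1], [2], [3], [4], [5], [6], [7], [8], [9]
  1-simplices (30): (30 of them)
  2-simplices (20): (20 of them)

Hence C_0 ≅ Z^10, C_1 ≅ Z^30, C_2 ≅ Z^20.

∂_1: C_1 → C_0 maps an edge to its endpoints' difference, ∂[p,q] = q − p. For instance
  ∂[0,2] = [2] − [0].
This gives a 10×30 integer matrix of rank 9; reducing to Smith normal form yields diagonal entries (1,1,1,1,1,1,1,1,1).

The boundary map ∂_2: C_2 → C_1 maps a triangle to the signed sum of its edges. For instance
  ∂[7,8,9] = [8,9] − [7,9] + [7,8],
  ∂[0,1,6] = [1,6] − [0,6] + [0,1].
This gives a 30×20 integer matrix of rank 20; reducing to Smith normal form yields diagonal entries (1,1,1,1,1,1,1,1,1,1,1,1,1,1,1,1,1,1,1,2).

Now H_k = ker ∂_k / im ∂_{k+1}, so:

  H_0: rank C_0 − rank ∂_1 = 10 − 9 = 1, and the invariant factors of ∂_1 are all 1, so H_0 ≅ Z.
  H_1: rank ker ∂_1 − rank ∂_2 = (30 − 9) − 20 = 1, and ∂_2 has invariant factor 2 > 1, so H_1 ≅ Z ⊕ Z/2.
  H_2: rank ker ∂_2 − rank ∂_3 = (20 − 20) − 0 = 0, and there is no ∂_3, so H_2 ≅ 0.

As a check, the Euler characteristic is 10 − 30 + 20 = 0, which agrees with 1 − 1 + 0 = 0.
(K is a triangulation of the Klein bottle.)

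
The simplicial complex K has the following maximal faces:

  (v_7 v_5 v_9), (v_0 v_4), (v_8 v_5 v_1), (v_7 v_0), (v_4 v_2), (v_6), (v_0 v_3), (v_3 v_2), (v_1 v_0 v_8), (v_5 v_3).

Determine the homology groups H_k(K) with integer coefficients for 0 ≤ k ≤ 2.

Order the vertices as v_0 < v_1 < v_2 < v_3 < v_4 < v_5 < v_6 < v_7 < v_8 < v_9. Listing each simplex with vertices in this order, K has dimension 2 with simplices:

  0-simplices (10): [v_0], [v_1], [v_2], [v_3], [v_4], [v_5], [v_6], [v_7], [v_8], [v_9]
  1-simplices (14): [v_0,v_1], [v_0,v_3], [v_0,v_4], [v_0,v_7], [v_0,v_8], [v_1,v_5], [v_1,v_8], [v_2,v_3], [v_2,v_4], [v_3,v_5], [v_5,v_7], [v_5,v_8], [v_5,v_9], [v_7,v_9]
  2-simplices (3): [v_0,v_1,v_8], [v_1,v_5,v_8], [v_5,v_7,v_9]

giving chain groups C_0 ≅ Z^10, C_1 ≅ Z^14, C_2 ≅ Z^3.

The boundary map ∂_1: C_1 → C_0 maps an edge to its endpoints' difference, ∂[p,q] = q − p. For instance
  ∂[v_0,v_3] = [v_3] − [v_0].
The 10×14 boundary matrix has rank 8 and Smith normal form diag(1,1,1,1,1,1,1,1).

The boundary map ∂_2: C_2 → C_1 maps a triangle to the signed sum of its edges. For instance
  ∂[v_1,v_5,v_8] = [v_5,v_8] − [v_1,v_8] + [v_1,v_5],
  ∂[v_0,v_1,v_8] = [v_1,v_8] − [v_0,v_8] + [v_0,v_1].
As a 14×3 matrix over Z this has rank 3, with invariant factors (1,1,1).

From H_k ≅ ker(∂_k) / im(∂_{k+1}) we obtain:

  H_0: rank C_0 − rank ∂_1 = 10 − 8 = 2, and the invariant factors of ∂_1 are all 1, so H_0 ≅ Z^2.
  H_1: rank ker ∂_1 − rank ∂_2 = (14 − 8) − 3 = 3, and the invariant factors of ∂_2 are all 1, so H_1 ≅ Z^3.
  H_2: rank ker ∂_2 − rank ∂_3 = (3 − 3) − 0 = 0, and there is no ∂_3, so H_2 ≅ 0.

H_0 = Z^2,  H_1 = Z^3,  H_2 = 0.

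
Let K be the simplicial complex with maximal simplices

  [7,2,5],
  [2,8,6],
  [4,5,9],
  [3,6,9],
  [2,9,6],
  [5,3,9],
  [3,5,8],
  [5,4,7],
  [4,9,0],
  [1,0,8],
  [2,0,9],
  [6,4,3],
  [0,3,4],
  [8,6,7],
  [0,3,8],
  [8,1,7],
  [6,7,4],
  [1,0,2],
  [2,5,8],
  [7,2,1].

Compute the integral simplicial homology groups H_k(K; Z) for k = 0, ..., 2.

Order the vertices as 0 < 1 < 2 < 3 < 4 < 5 < 6 < 7 < 8 < 9. Listing each simplex with vertices in this order, K has dimension 2 with simplices:

  0-simplices (10): [0], [1], [2], [3], [4], [5], [6], [7], [8], [9]
  1-simplices (30): (30 of them)
  2-simplices (20): (20 of them)

so the chain groups are C_0 ≅ Z^10, C_1 ≅ Z^30, C_2 ≅ Z^20.

Boundary ∂_1: C_1 → C_0 is given by ∂[p,q] = [q] − [p]. For instance
  ∂[1,2] = [2] − [1].
This gives a 10×30 integer matrix of rank 9; reducing to Smith normal form yields diagonal entries (1,1,1,1,1,1,1,1,1).

The boundary map ∂_2: C_2 → C_1 acts by ∂[p,q,r] = [q,r] − [p,r] + [p,q]. For instance
  ∂[2,6,9] = [6,9] − [2,9] + [2,6],
  ∂[3,6,9] = [6,9] − [3,9] + [3,6].
The 30×20 boundary matrix has rank 20 and Smith normal form diag(1,1,1,1,1,1,1,1,1,1,1,1,1,1,1,1,1,1,1,2).

From H_k ≅ ker(∂_k) / im(∂_{k+1}) we obtain:

  H_0: rank C_0 − rank ∂_1 = 10 − 9 = 1, and the invariant factors of ∂_1 are all 1, so H_0 ≅ Z.
  H_1: rank ker ∂_1 − rank ∂_2 = (30 − 9) − 20 = 1, and ∂_2 has invariant factor 2 > 1, so H_1 ≅ Z ⊕ Z/2.
  H_2: rank ker ∂_2 − rank ∂_3 = (20 − 20) − 0 = 0, and there is no ∂_3, so H_2 ≅ 0.

H_0 = Z,  H_1 = Z ⊕ Z/2,  H_2 = 0.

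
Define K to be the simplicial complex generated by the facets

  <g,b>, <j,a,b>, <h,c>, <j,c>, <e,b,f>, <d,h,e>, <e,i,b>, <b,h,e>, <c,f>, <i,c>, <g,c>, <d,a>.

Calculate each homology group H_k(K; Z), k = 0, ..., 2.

We work with the vertex ordering a < b < c < d < e < f < g < h < i < j. The simplices of K, each written with vertices in increasing order, are:

  0-simplices (10): a, b, c, d, e, f, g, h, i, j
  1-simplices (19): ab, ad, aj, be, bf, bg, bh, bi, bj, cf, cg, ch, ci, cj, de, dh, ef, eh, ei
  2-simplices (5): abj, bef, beh, bei, deh

so the chain groups are C_0 ≅ Z^10, C_1 ≅ Z^19, C_2 ≅ Z^5.

The boundary map ∂_1: C_1 → C_0 sends each edge [p,q] (with p < q) to q − p.
As a 10×19 matrix over Z this has rank 9, with invariant factors (1,1,1,1,1,1,1,1,1).

The boundary map ∂_2: C_2 → C_1 maps a triangle to the signed sum of its edges. For instance
  ∂abj = bj − aj + ab,
  ∂deh = eh − dh + de.
The 19×5 boundary matrix has rank 5 and Smith normal form diag(1,1,1,1,1).

Now H_k = ker ∂_k / im ∂_{k+1}, so:

  H_0: rank C_0 − rank ∂_1 = 10 − 9 = 1, and the invariant factors of ∂_1 are all 1, so H_0 = Z.
  H_1: rank ker ∂_1 − rank ∂_2 = (19 − 9) − 5 = 5, and the invariant factors of ∂_2 are all 1, so H_1 = Z^5.
  H_2: rank ker ∂_2 − rank ∂_3 = (5 − 5) − 0 = 0, and there is no ∂_3, so H_2 = 0.

As a check, the Euler characteristic is 10 − 19 + 5 = -4, which agrees with 1 − 5 + 0 = -4.

H_0 ≅ Z,  H_1 ≅ Z^5,  H_2 = 0.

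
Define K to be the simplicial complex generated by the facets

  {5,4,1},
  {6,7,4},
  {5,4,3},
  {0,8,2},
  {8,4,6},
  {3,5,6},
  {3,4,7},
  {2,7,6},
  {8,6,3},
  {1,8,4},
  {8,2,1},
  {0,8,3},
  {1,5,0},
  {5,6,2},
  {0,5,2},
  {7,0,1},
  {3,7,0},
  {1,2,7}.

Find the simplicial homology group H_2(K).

K has 9 vertices, 27 edges, 18 triangles.
rank ∂_2 = 18, rank ∂_3 = 0 ⇒ b_2 = 18 − 18 − 0 = 0. So H_2 = 0.

H_2 ≅ 0.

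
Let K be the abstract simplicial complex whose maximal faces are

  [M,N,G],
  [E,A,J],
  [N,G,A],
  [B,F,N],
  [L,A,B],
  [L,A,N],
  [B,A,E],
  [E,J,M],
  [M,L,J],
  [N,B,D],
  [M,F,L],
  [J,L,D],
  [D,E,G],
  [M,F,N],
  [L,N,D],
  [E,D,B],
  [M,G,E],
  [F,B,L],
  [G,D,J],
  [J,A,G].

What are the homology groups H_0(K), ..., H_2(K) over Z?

H_0 = Z,  H_1 = Z ⊕ Z_2,  H_2 = 0.

We work with the vertex ordering A < B < D < E < F < G < J < L < M < N. The simplices of K, each written with vertices in increasing order, are:

  0-simplices (10): A, B, D, E, F, G, J, L, M, N
  1-simplices (30): AB, AE, AG, AJ, AL, AN, BD, BE, BF, BL, BN, DE, DG, DJ, DL, DN, EG, EJ, EM, FL, FM, FN, GJ, GM, GN, JL, JM, LM, LN, MN
  2-simplices (20): ABE, ABL, AEJ, AGJ, AGN, ALN, BDE, BDN, BFL, BFN, DEG, DGJ, DJL, DLN, EGM, EJM, FLM, FMN, GMN, JLM

so the chain groups are C_0 ≅ Z^10, C_1 ≅ Z^30, C_2 ≅ Z^20.

The boundary map ∂_1: C_1 → C_0 is given by ∂[p,q] = [q] − [p]. For instance
  ∂AE = E − A.
The 10×30 boundary matrix has rank 9 and Smith normal form diag(1,1,1,1,1,1,1,1,1).

Boundary ∂_2: C_2 → C_1 maps a triangle to the signed sum of its edges. For instance
  ∂ABE = BE − AE + AB,
  ∂BDE = DE − BE + BD.
The 30×20 boundary matrix has rank 20 and Smith normal form diag(1,1,1,1,1,1,1,1,1,1,1,1,1,1,1,1,1,1,1,2).

Computing H_k = (kernel of ∂_k) / (image of ∂_{k+1}):

  H_0: rank C_0 − rank ∂_1 = 10 − 9 = 1, and the invariant factors of ∂_1 are all 1, so H_0 ≅ Z.
  H_1: rank ker ∂_1 − rank ∂_2 = (30 − 9) − 20 = 1, and ∂_2 has invariant factor 2 > 1, so H_1 ≅ Z ⊕ Z_2.
  H_2: rank ker ∂_2 − rank ∂_3 = (20 − 20) − 0 = 0, and there is no ∂_3, so H_2 ≅ 0.

(K is a triangulation of the Klein bottle.)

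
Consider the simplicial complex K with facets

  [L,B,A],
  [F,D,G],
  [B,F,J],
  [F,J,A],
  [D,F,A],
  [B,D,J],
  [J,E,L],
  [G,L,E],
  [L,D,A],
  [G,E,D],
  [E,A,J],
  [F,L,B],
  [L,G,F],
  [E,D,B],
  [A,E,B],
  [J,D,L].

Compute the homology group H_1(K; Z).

Fix the vertex order A < B < D < E < F < G < J < L and write every simplex with vertices in increasing order. Then dim K = 2 and the simplices of K are:

  0-simplices (8): A, B, D, E, F, G, J, L
  1-simplices (24): AB, AD, AE, AF, AJ, AL, BD, BE, BF, BJ, BL, DE, DF, DG, DJ, DL, EG, EJ, EL, FG, FJ, FL, GL, JL
  2-simplices (16): ABE, ABL, ADF, ADL, AEJ, AFJ, BDE, BDJ, BFJ, BFL, DEG, DFG, DJL, EGL, EJL, FGL

giving chain groups C_0 ≅ Z^8, C_1 ≅ Z^24, C_2 ≅ Z^16.

∂_1: C_1 → C_0 is given by ∂[p,q] = [q] − [p]. For instance
  ∂BE = E − B.
The resulting 8×24 matrix has rank 7, and its Smith normal form has invariant factors (1,1,1,1,1,1,1).

The boundary map ∂_2: C_2 → C_1 acts by ∂[p,q,r] = [q,r] − [p,r] + [p,q]. For instance
  ∂BDE = DE − BE + BD,
  ∂DJL = JL − DL + DJ.
As a 24×16 matrix over Z this has rank 15, with invariant factors (1,1,1,1,1,1,1,1,1,1,1,1,1,1,1).

From H_k ≅ ker(∂_k) / im(∂_{k+1}) we obtain:

  H_1: rank ker ∂_1 − rank ∂_2 = (24 − 7) − 15 = 2, and the invariant factors of ∂_2 are all 1, so H_1 = Z^2.

H_1 = Z^2.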